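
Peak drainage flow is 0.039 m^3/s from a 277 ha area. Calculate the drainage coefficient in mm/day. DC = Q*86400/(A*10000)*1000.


DC = Q * 86400 / (A * 10000) * 1000
DC = 0.039 * 86400 / (277 * 10000) * 1000
DC = 3369600.0000 / 2770000

1.2165 mm/day


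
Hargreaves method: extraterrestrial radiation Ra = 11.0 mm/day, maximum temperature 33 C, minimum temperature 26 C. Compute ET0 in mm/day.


Tmean = (Tmax + Tmin)/2 = (33 + 26)/2 = 29.5
ET0 = 0.0023 * 11.0 * (29.5 + 17.8) * sqrt(33 - 26)
ET0 = 0.0023 * 11.0 * 47.3 * 2.645751

3.1661 mm/day


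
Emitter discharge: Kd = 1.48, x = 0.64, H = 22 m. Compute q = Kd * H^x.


q = Kd * H^x = 1.48 * 22^0.64 = 1.48 * 7.230203

10.7007 L/h


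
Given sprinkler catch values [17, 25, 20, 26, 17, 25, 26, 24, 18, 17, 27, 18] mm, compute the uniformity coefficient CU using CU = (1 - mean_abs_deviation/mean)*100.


mean = 21.666667 mm
MAD = 3.833333 mm
CU = (1 - 3.833333/21.666667)*100

82.3077 %


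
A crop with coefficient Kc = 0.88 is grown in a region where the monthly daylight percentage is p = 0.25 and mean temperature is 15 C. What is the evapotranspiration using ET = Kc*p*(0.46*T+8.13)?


ET = Kc * p * (0.46*T + 8.13)
ET = 0.88 * 0.25 * (0.46*15 + 8.13)
ET = 0.88 * 0.25 * 15.0300

3.3066 mm/day


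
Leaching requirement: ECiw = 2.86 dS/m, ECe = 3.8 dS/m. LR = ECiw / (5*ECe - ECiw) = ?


LR = ECiw / (5*ECe - ECiw)
LR = 2.86 / (5*3.8 - 2.86)
LR = 2.86 / 16.1400

0.1772


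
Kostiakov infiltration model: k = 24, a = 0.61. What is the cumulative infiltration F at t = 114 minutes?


F = k * t^a = 24 * 114^0.61
F = 24 * 17.976782

431.4428 mm


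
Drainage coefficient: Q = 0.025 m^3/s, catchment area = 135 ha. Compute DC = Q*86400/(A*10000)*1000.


DC = Q * 86400 / (A * 10000) * 1000
DC = 0.025 * 86400 / (135 * 10000) * 1000
DC = 2160000.0000 / 1350000

1.6000 mm/day


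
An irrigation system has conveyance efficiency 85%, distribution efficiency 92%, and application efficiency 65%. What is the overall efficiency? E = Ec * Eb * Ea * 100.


Ec = 0.85, Eb = 0.92, Ea = 0.65
E = 0.85 * 0.92 * 0.65 * 100 = 50.8300%

50.8300 %


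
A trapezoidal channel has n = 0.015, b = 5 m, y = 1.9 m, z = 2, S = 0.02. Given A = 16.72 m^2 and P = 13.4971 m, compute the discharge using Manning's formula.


R = A/P = 16.72/13.4971 = 1.238785
Q = (1/0.015) * 16.72 * 1.238785^(2/3) * 0.02^0.5

181.8266 m^3/s


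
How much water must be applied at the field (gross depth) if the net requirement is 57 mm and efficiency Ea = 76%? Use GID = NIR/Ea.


Ea = 76% = 0.76
GID = NIR / Ea = 57 / 0.76 = 75.0000 mm

75.0000 mm


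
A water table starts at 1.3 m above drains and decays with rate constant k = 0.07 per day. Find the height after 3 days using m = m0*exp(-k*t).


m = m0 * exp(-k*t)
m = 1.3 * exp(-0.07 * 3)
m = 1.3 * exp(-0.2100)

1.0538 m


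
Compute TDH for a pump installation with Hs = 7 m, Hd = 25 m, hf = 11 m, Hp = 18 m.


TDH = Hs + Hd + hf + Hp = 7 + 25 + 11 + 18 = 61

61 m


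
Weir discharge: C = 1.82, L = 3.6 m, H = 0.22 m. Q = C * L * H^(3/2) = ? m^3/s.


Q = C * L * H^(3/2) = 1.82 * 3.6 * 0.22^1.5 = 1.82 * 3.6 * 0.103189

0.6761 m^3/s


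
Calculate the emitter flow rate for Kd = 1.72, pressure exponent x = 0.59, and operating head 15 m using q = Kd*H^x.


q = Kd * H^x = 1.72 * 15^0.59 = 1.72 * 4.941899

8.5001 L/h


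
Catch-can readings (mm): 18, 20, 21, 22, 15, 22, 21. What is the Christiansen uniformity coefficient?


mean = 19.857143 mm
MAD = 1.918367 mm
CU = (1 - 1.918367/19.857143)*100

90.3392 %


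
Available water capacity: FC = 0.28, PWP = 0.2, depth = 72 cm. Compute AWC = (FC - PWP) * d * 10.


AWC = (FC - PWP) * d * 10
AWC = (0.28 - 0.2) * 72 * 10
AWC = 0.0800 * 72 * 10

57.6000 mm


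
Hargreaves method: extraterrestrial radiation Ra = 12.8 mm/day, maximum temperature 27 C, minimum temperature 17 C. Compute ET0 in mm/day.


Tmean = (Tmax + Tmin)/2 = (27 + 17)/2 = 22.0
ET0 = 0.0023 * 12.8 * (22.0 + 17.8) * sqrt(27 - 17)
ET0 = 0.0023 * 12.8 * 39.8 * 3.162278

3.7053 mm/day


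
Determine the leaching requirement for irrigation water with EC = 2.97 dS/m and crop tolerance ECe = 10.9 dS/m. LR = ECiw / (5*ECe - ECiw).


LR = ECiw / (5*ECe - ECiw)
LR = 2.97 / (5*10.9 - 2.97)
LR = 2.97 / 51.5300

0.0576


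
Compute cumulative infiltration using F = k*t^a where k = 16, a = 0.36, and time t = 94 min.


F = k * t^a = 16 * 94^0.36
F = 16 * 5.132465

82.1194 mm


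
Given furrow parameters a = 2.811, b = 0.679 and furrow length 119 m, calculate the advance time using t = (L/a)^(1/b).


t = (L/a)^(1/b)
t = (119/2.811)^(1/0.679)
t = 42.333689^(1/0.679)

248.7188 min


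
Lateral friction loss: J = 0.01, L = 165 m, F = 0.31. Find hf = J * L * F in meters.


hf = J * L * F = 0.01 * 165 * 0.31 = 0.5115 m

0.5115 m


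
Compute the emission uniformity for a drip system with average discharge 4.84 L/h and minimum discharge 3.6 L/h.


EU = (q_min/q_avg)*100 = (3.6/4.84)*100 = 74.3802%

74.3802 %


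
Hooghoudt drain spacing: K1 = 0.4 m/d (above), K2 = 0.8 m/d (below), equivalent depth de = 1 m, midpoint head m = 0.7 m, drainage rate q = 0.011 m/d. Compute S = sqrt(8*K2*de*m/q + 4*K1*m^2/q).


S^2 = 8*K2*de*m/q + 4*K1*m^2/q
S^2 = 8*0.8*1*0.7/0.011 + 4*0.4*0.7^2/0.011
S = sqrt(478.5455)

21.8757 m


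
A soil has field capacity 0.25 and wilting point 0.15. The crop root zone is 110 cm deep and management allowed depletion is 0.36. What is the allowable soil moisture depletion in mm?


SMD = (FC - PWP) * d * MAD * 10
SMD = (0.25 - 0.15) * 110 * 0.36 * 10
SMD = 0.1000 * 110 * 0.36 * 10

39.6000 mm


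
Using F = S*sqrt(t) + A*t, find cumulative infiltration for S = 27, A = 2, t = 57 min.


F = S*sqrt(t) + A*t
F = 27*sqrt(57) + 2*57
F = 27*7.549834 + 114

317.8455 mm


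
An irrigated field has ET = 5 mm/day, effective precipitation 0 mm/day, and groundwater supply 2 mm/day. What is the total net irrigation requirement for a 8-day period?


Daily deficit = ET - Pe - GW = 5 - 0 - 2 = 3 mm/day
NIR = 3 * 8 = 24 mm

24.0000 mm


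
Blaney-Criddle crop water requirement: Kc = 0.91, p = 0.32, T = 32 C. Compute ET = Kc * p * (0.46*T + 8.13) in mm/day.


ET = Kc * p * (0.46*T + 8.13)
ET = 0.91 * 0.32 * (0.46*32 + 8.13)
ET = 0.91 * 0.32 * 22.8500

6.6539 mm/day


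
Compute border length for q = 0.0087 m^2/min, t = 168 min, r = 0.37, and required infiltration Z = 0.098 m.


L = q*t/((1+r)*Z)
L = 0.0087*168/((1+0.37)*0.098)
L = 1.4616/0.13426

10.8863 m


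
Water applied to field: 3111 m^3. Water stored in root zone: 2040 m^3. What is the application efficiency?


Ea = V_root / V_field * 100 = 2040 / 3111 * 100 = 65.5738%

65.5738 %


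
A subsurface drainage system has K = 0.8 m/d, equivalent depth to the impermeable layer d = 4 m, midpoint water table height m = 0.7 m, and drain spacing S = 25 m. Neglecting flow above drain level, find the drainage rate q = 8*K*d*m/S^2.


q = 8*K*d*m/S^2
q = 8*0.8*4*0.7/25^2
q = 17.9200 / 625

0.0287 m/d


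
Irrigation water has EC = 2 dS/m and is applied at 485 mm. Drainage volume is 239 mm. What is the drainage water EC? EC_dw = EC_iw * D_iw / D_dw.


EC_dw = EC_iw * D_iw / D_dw
EC_dw = 2 * 485 / 239
EC_dw = 970 / 239

4.0586 dS/m


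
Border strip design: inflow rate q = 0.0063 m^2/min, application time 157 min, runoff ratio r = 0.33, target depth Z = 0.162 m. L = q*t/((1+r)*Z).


L = q*t/((1+r)*Z)
L = 0.0063*157/((1+0.33)*0.162)
L = 0.9891/0.21546

4.5906 m


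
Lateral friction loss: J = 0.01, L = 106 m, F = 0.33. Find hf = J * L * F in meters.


hf = J * L * F = 0.01 * 106 * 0.33 = 0.3498 m

0.3498 m


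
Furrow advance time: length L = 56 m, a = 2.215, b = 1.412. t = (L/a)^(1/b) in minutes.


t = (L/a)^(1/b)
t = (56/2.215)^(1/1.412)
t = 25.282167^(1/1.412)

9.8513 min


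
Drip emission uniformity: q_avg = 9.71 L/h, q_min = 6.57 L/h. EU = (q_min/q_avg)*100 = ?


EU = (q_min/q_avg)*100 = (6.57/9.71)*100 = 67.6622%

67.6622 %


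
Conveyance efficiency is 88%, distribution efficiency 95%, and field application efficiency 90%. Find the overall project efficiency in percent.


Ec = 0.88, Eb = 0.95, Ea = 0.9
E = 0.88 * 0.95 * 0.9 * 100 = 75.2400%

75.2400 %


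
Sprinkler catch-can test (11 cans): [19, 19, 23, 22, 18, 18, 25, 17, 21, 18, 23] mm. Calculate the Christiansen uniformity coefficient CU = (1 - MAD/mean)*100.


mean = 20.272727 mm
MAD = 2.297521 mm
CU = (1 - 2.297521/20.272727)*100

88.6669 %


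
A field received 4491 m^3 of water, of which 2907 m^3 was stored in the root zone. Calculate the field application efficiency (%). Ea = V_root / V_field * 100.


Ea = V_root / V_field * 100 = 2907 / 4491 * 100 = 64.7295%

64.7295 %


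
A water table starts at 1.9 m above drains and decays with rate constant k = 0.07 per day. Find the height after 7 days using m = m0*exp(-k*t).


m = m0 * exp(-k*t)
m = 1.9 * exp(-0.07 * 7)
m = 1.9 * exp(-0.4900)

1.1640 m


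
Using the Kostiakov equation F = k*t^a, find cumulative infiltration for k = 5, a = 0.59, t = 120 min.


F = k * t^a = 5 * 120^0.59
F = 5 * 16.854541

84.2727 mm


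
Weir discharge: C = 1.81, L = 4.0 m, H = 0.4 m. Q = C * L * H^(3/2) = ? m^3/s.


Q = C * L * H^(3/2) = 1.81 * 4.0 * 0.4^1.5 = 1.81 * 4.0 * 0.252982

1.8316 m^3/s


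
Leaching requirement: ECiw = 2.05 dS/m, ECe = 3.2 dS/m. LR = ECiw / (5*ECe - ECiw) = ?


LR = ECiw / (5*ECe - ECiw)
LR = 2.05 / (5*3.2 - 2.05)
LR = 2.05 / 13.9500

0.1470


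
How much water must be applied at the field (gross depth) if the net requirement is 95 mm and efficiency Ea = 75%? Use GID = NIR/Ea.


Ea = 75% = 0.75
GID = NIR / Ea = 95 / 0.75 = 126.6667 mm

126.6667 mm


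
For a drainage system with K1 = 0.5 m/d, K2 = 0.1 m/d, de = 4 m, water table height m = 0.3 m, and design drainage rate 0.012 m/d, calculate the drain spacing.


S^2 = 8*K2*de*m/q + 4*K1*m^2/q
S^2 = 8*0.1*4*0.3/0.012 + 4*0.5*0.3^2/0.012
S = sqrt(95.0000)

9.7468 m


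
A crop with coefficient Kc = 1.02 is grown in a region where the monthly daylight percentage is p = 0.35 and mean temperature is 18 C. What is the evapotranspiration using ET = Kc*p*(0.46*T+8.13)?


ET = Kc * p * (0.46*T + 8.13)
ET = 1.02 * 0.35 * (0.46*18 + 8.13)
ET = 1.02 * 0.35 * 16.4100

5.8584 mm/day


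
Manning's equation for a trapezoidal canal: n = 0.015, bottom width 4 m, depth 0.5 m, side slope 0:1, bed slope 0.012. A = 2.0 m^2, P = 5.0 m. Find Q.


R = A/P = 2.0/5.0 = 0.400000
Q = (1/0.015) * 2.0 * 0.400000^(2/3) * 0.012^0.5

7.9293 m^3/s


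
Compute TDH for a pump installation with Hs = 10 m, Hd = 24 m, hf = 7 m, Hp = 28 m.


TDH = Hs + Hd + hf + Hp = 10 + 24 + 7 + 28 = 69

69 m


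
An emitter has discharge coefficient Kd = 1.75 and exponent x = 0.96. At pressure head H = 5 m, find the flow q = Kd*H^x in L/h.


q = Kd * H^x = 1.75 * 5^0.96 = 1.75 * 4.688255

8.2044 L/h


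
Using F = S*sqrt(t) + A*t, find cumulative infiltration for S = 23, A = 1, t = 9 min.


F = S*sqrt(t) + A*t
F = 23*sqrt(9) + 1*9
F = 23*3.000000 + 9

78.0000 mm


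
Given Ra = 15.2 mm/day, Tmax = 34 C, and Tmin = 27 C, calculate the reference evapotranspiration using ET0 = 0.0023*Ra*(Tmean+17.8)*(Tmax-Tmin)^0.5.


Tmean = (Tmax + Tmin)/2 = (34 + 27)/2 = 30.5
ET0 = 0.0023 * 15.2 * (30.5 + 17.8) * sqrt(34 - 27)
ET0 = 0.0023 * 15.2 * 48.3 * 2.645751

4.4675 mm/day


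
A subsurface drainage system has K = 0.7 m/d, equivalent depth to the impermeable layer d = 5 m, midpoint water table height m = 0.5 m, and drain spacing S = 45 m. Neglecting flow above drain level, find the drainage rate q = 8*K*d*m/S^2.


q = 8*K*d*m/S^2
q = 8*0.7*5*0.5/45^2
q = 14.0000 / 2025

0.0069 m/d


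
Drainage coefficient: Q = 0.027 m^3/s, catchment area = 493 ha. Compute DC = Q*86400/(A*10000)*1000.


DC = Q * 86400 / (A * 10000) * 1000
DC = 0.027 * 86400 / (493 * 10000) * 1000
DC = 2332800.0000 / 4930000

0.4732 mm/day


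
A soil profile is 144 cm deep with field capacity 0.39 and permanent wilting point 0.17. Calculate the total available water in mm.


AWC = (FC - PWP) * d * 10
AWC = (0.39 - 0.17) * 144 * 10
AWC = 0.2200 * 144 * 10

316.8000 mm


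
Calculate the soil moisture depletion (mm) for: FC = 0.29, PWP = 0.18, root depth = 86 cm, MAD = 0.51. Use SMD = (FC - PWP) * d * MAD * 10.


SMD = (FC - PWP) * d * MAD * 10
SMD = (0.29 - 0.18) * 86 * 0.51 * 10
SMD = 0.1100 * 86 * 0.51 * 10

48.2460 mm


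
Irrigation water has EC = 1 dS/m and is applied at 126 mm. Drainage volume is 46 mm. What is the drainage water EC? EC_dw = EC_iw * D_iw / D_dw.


EC_dw = EC_iw * D_iw / D_dw
EC_dw = 1 * 126 / 46
EC_dw = 126 / 46

2.7391 dS/m


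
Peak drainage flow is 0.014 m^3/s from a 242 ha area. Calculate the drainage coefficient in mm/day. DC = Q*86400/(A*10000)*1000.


DC = Q * 86400 / (A * 10000) * 1000
DC = 0.014 * 86400 / (242 * 10000) * 1000
DC = 1209600.0000 / 2420000

0.4998 mm/day


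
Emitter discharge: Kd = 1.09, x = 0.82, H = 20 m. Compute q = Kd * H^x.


q = Kd * H^x = 1.09 * 20^0.82 = 1.09 * 11.663922

12.7137 L/h


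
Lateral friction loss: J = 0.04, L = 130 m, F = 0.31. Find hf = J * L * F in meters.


hf = J * L * F = 0.04 * 130 * 0.31 = 1.6120 m

1.6120 m


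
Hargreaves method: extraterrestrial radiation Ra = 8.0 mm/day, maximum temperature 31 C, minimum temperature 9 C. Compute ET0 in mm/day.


Tmean = (Tmax + Tmin)/2 = (31 + 9)/2 = 20.0
ET0 = 0.0023 * 8.0 * (20.0 + 17.8) * sqrt(31 - 9)
ET0 = 0.0023 * 8.0 * 37.8 * 4.690416

3.2623 mm/day


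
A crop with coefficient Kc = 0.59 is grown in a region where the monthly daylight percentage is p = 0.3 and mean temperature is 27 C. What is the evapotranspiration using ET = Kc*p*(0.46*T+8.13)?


ET = Kc * p * (0.46*T + 8.13)
ET = 0.59 * 0.3 * (0.46*27 + 8.13)
ET = 0.59 * 0.3 * 20.5500

3.6374 mm/day


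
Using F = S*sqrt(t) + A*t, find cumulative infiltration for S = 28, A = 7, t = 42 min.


F = S*sqrt(t) + A*t
F = 28*sqrt(42) + 7*42
F = 28*6.480741 + 294

475.4607 mm


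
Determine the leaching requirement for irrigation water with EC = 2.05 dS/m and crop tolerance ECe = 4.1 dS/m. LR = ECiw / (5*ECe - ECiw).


LR = ECiw / (5*ECe - ECiw)
LR = 2.05 / (5*4.1 - 2.05)
LR = 2.05 / 18.4500

0.1111


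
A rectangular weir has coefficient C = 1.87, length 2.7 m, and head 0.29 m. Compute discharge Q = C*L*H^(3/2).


Q = C * L * H^(3/2) = 1.87 * 2.7 * 0.29^1.5 = 1.87 * 2.7 * 0.156170

0.7885 m^3/s


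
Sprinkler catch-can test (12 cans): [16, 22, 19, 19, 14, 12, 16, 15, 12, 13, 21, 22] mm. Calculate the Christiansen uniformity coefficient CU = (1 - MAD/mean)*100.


mean = 16.750000 mm
MAD = 3.208333 mm
CU = (1 - 3.208333/16.750000)*100

80.8458 %


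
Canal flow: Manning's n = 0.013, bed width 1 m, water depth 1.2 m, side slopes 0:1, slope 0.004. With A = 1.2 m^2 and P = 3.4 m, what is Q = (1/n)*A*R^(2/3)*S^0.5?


R = A/P = 1.2/3.4 = 0.352941
Q = (1/0.013) * 1.2 * 0.352941^(2/3) * 0.004^0.5

2.9157 m^3/s


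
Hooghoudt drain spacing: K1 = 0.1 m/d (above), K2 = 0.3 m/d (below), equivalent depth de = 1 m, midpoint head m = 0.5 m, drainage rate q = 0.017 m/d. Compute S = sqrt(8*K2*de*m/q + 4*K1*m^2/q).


S^2 = 8*K2*de*m/q + 4*K1*m^2/q
S^2 = 8*0.3*1*0.5/0.017 + 4*0.1*0.5^2/0.017
S = sqrt(76.4706)

8.7447 m


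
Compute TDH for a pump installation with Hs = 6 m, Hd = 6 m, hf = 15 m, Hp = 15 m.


TDH = Hs + Hd + hf + Hp = 6 + 6 + 15 + 15 = 42

42 m


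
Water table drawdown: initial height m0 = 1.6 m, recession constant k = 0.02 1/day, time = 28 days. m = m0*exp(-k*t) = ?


m = m0 * exp(-k*t)
m = 1.6 * exp(-0.02 * 28)
m = 1.6 * exp(-0.5600)

0.9139 m


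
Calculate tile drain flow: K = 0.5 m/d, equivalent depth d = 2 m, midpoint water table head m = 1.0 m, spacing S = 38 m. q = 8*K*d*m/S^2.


q = 8*K*d*m/S^2
q = 8*0.5*2*1.0/38^2
q = 8.0000 / 1444

0.0055 m/d


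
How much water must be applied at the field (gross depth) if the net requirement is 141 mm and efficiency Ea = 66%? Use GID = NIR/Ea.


Ea = 66% = 0.66
GID = NIR / Ea = 141 / 0.66 = 213.6364 mm

213.6364 mm


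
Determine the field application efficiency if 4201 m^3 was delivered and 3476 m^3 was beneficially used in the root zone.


Ea = V_root / V_field * 100 = 3476 / 4201 * 100 = 82.7422%

82.7422 %


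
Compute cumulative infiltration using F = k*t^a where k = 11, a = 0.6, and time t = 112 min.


F = k * t^a = 11 * 112^0.6
F = 11 * 16.964100

186.6051 mm


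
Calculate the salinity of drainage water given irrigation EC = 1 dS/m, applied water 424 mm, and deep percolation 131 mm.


EC_dw = EC_iw * D_iw / D_dw
EC_dw = 1 * 424 / 131
EC_dw = 424 / 131

3.2366 dS/m


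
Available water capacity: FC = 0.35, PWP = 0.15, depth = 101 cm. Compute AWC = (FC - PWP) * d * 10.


AWC = (FC - PWP) * d * 10
AWC = (0.35 - 0.15) * 101 * 10
AWC = 0.2000 * 101 * 10

202.0000 mm


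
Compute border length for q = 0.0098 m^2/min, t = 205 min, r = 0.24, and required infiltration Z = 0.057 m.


L = q*t/((1+r)*Z)
L = 0.0098*205/((1+0.24)*0.057)
L = 2.009/0.07068

28.4239 m


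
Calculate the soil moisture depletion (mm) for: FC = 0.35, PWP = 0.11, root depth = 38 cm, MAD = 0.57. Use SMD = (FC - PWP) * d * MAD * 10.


SMD = (FC - PWP) * d * MAD * 10
SMD = (0.35 - 0.11) * 38 * 0.57 * 10
SMD = 0.2400 * 38 * 0.57 * 10

51.9840 mm


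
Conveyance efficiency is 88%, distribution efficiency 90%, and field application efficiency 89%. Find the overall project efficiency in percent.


Ec = 0.88, Eb = 0.9, Ea = 0.89
E = 0.88 * 0.9 * 0.89 * 100 = 70.4880%

70.4880 %


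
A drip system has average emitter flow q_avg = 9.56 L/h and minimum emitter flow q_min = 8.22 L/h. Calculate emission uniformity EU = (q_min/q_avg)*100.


EU = (q_min/q_avg)*100 = (8.22/9.56)*100 = 85.9833%

85.9833 %


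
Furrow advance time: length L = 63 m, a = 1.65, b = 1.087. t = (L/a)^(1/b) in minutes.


t = (L/a)^(1/b)
t = (63/1.65)^(1/1.087)
t = 38.181818^(1/1.087)

28.5266 min


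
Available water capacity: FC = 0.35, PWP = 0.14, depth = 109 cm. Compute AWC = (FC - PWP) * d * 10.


AWC = (FC - PWP) * d * 10
AWC = (0.35 - 0.14) * 109 * 10
AWC = 0.2100 * 109 * 10

228.9000 mm


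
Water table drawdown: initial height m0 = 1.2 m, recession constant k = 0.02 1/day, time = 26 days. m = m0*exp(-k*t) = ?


m = m0 * exp(-k*t)
m = 1.2 * exp(-0.02 * 26)
m = 1.2 * exp(-0.5200)

0.7134 m


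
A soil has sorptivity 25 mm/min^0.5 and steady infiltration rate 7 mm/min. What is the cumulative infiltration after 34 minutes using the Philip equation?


F = S*sqrt(t) + A*t
F = 25*sqrt(34) + 7*34
F = 25*5.830952 + 238

383.7738 mm


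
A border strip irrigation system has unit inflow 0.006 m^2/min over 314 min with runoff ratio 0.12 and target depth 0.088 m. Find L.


L = q*t/((1+r)*Z)
L = 0.006*314/((1+0.12)*0.088)
L = 1.884/0.09856

19.1153 m


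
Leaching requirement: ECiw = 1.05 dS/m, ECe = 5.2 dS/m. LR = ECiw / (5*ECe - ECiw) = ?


LR = ECiw / (5*ECe - ECiw)
LR = 1.05 / (5*5.2 - 1.05)
LR = 1.05 / 24.9500

0.0421


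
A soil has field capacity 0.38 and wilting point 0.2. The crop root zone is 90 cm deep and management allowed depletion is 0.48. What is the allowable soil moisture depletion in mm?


SMD = (FC - PWP) * d * MAD * 10
SMD = (0.38 - 0.2) * 90 * 0.48 * 10
SMD = 0.1800 * 90 * 0.48 * 10

77.7600 mm


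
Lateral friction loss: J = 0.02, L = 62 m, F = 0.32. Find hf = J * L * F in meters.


hf = J * L * F = 0.02 * 62 * 0.32 = 0.3968 m

0.3968 m


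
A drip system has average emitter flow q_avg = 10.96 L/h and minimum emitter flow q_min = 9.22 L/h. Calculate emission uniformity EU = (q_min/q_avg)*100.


EU = (q_min/q_avg)*100 = (9.22/10.96)*100 = 84.1241%

84.1241 %


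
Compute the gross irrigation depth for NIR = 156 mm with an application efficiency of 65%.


Ea = 65% = 0.65
GID = NIR / Ea = 156 / 0.65 = 240.0000 mm

240.0000 mm


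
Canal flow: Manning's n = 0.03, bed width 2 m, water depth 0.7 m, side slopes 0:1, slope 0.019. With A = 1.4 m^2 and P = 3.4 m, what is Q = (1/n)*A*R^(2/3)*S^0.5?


R = A/P = 1.4/3.4 = 0.411765
Q = (1/0.03) * 1.4 * 0.411765^(2/3) * 0.019^0.5

3.5603 m^3/s


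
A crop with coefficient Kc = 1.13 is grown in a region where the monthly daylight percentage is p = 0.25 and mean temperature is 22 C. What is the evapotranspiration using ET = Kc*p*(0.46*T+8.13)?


ET = Kc * p * (0.46*T + 8.13)
ET = 1.13 * 0.25 * (0.46*22 + 8.13)
ET = 1.13 * 0.25 * 18.2500

5.1556 mm/day


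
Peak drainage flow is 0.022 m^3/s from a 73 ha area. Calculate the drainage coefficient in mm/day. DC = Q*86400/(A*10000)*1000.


DC = Q * 86400 / (A * 10000) * 1000
DC = 0.022 * 86400 / (73 * 10000) * 1000
DC = 1900800.0000 / 730000

2.6038 mm/day


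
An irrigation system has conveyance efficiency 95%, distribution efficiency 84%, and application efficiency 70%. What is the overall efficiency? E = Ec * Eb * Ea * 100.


Ec = 0.95, Eb = 0.84, Ea = 0.7
E = 0.95 * 0.84 * 0.7 * 100 = 55.8600%

55.8600 %


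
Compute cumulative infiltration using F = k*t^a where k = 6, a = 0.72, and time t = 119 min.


F = k * t^a = 6 * 119^0.72
F = 6 * 31.217190

187.3031 mm


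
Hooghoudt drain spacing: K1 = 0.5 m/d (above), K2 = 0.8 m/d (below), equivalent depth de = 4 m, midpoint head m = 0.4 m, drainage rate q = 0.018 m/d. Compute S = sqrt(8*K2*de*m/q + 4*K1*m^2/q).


S^2 = 8*K2*de*m/q + 4*K1*m^2/q
S^2 = 8*0.8*4*0.4/0.018 + 4*0.5*0.4^2/0.018
S = sqrt(586.6667)

24.2212 m


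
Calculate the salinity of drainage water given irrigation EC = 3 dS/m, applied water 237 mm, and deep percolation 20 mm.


EC_dw = EC_iw * D_iw / D_dw
EC_dw = 3 * 237 / 20
EC_dw = 711 / 20

35.5500 dS/m


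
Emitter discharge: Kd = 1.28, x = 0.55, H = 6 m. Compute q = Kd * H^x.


q = Kd * H^x = 1.28 * 6^0.55 = 1.28 * 2.679065

3.4292 L/h


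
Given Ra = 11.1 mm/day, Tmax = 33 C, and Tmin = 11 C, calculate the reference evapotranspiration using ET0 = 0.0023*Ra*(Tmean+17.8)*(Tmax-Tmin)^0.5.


Tmean = (Tmax + Tmin)/2 = (33 + 11)/2 = 22.0
ET0 = 0.0023 * 11.1 * (22.0 + 17.8) * sqrt(33 - 11)
ET0 = 0.0023 * 11.1 * 39.8 * 4.690416

4.7659 mm/day


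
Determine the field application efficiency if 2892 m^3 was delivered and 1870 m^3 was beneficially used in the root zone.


Ea = V_root / V_field * 100 = 1870 / 2892 * 100 = 64.6611%

64.6611 %


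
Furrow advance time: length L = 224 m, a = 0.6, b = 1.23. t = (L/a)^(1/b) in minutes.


t = (L/a)^(1/b)
t = (224/0.6)^(1/1.23)
t = 373.333333^(1/1.23)

123.3490 min


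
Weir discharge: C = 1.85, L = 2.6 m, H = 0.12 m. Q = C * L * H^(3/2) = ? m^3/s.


Q = C * L * H^(3/2) = 1.85 * 2.6 * 0.12^1.5 = 1.85 * 2.6 * 0.041569

0.1999 m^3/s


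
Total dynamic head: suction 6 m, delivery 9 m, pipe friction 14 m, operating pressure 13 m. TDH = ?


TDH = Hs + Hd + hf + Hp = 6 + 9 + 14 + 13 = 42

42 m


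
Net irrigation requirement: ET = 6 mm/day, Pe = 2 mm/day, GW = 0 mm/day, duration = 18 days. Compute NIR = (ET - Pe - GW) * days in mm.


Daily deficit = ET - Pe - GW = 6 - 2 - 0 = 4 mm/day
NIR = 4 * 18 = 72 mm

72.0000 mm


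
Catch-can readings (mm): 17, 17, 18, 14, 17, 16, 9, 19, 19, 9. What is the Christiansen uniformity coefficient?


mean = 15.500000 mm
MAD = 2.900000 mm
CU = (1 - 2.900000/15.500000)*100

81.2903 %


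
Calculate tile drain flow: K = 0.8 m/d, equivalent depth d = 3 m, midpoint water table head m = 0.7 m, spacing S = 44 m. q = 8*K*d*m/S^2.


q = 8*K*d*m/S^2
q = 8*0.8*3*0.7/44^2
q = 13.4400 / 1936

0.0069 m/d


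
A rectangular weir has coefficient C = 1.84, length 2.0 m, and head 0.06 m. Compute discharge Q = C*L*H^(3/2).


Q = C * L * H^(3/2) = 1.84 * 2.0 * 0.06^1.5 = 1.84 * 2.0 * 0.014697

0.0541 m^3/s


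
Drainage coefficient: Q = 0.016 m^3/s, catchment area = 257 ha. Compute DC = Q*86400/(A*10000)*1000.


DC = Q * 86400 / (A * 10000) * 1000
DC = 0.016 * 86400 / (257 * 10000) * 1000
DC = 1382400.0000 / 2570000

0.5379 mm/day


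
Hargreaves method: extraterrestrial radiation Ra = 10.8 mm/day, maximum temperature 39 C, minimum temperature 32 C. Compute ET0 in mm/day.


Tmean = (Tmax + Tmin)/2 = (39 + 32)/2 = 35.5
ET0 = 0.0023 * 10.8 * (35.5 + 17.8) * sqrt(39 - 32)
ET0 = 0.0023 * 10.8 * 53.3 * 2.645751

3.5029 mm/day


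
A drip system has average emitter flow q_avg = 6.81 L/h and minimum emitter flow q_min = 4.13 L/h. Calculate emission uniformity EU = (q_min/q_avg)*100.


EU = (q_min/q_avg)*100 = (4.13/6.81)*100 = 60.6461%

60.6461 %


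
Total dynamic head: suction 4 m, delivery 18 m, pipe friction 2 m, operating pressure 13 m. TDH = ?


TDH = Hs + Hd + hf + Hp = 4 + 18 + 2 + 13 = 37

37 m


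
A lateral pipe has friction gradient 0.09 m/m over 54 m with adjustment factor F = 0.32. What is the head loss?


hf = J * L * F = 0.09 * 54 * 0.32 = 1.5552 m

1.5552 m


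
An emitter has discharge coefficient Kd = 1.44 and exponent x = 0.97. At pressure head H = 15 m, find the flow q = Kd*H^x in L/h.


q = Kd * H^x = 1.44 * 15^0.97 = 1.44 * 13.829565

19.9146 L/h


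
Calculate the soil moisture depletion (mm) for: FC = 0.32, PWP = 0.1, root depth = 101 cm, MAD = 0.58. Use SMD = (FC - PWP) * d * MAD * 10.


SMD = (FC - PWP) * d * MAD * 10
SMD = (0.32 - 0.1) * 101 * 0.58 * 10
SMD = 0.2200 * 101 * 0.58 * 10

128.8760 mm


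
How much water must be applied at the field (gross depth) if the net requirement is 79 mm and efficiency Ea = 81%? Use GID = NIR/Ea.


Ea = 81% = 0.81
GID = NIR / Ea = 79 / 0.81 = 97.5309 mm

97.5309 mm


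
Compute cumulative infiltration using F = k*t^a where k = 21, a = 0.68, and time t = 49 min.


F = k * t^a = 21 * 49^0.68
F = 21 * 14.103709

296.1779 mm


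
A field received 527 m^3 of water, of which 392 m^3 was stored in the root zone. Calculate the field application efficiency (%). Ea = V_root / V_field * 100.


Ea = V_root / V_field * 100 = 392 / 527 * 100 = 74.3833%

74.3833 %


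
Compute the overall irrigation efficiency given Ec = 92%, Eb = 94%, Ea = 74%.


Ec = 0.92, Eb = 0.94, Ea = 0.74
E = 0.92 * 0.94 * 0.74 * 100 = 63.9952%

63.9952 %


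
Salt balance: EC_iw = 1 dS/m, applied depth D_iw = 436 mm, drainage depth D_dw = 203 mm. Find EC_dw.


EC_dw = EC_iw * D_iw / D_dw
EC_dw = 1 * 436 / 203
EC_dw = 436 / 203

2.1478 dS/m


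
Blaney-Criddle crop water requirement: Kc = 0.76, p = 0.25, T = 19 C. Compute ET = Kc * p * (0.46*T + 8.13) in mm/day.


ET = Kc * p * (0.46*T + 8.13)
ET = 0.76 * 0.25 * (0.46*19 + 8.13)
ET = 0.76 * 0.25 * 16.8700

3.2053 mm/day


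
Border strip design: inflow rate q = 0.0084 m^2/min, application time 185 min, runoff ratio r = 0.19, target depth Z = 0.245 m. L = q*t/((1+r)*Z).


L = q*t/((1+r)*Z)
L = 0.0084*185/((1+0.19)*0.245)
L = 1.554/0.29155

5.3301 m


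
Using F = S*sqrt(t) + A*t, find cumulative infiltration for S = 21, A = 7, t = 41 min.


F = S*sqrt(t) + A*t
F = 21*sqrt(41) + 7*41
F = 21*6.403124 + 287

421.4656 mm


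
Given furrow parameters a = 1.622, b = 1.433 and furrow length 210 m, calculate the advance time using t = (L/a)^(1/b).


t = (L/a)^(1/b)
t = (210/1.622)^(1/1.433)
t = 129.469790^(1/1.433)

29.7816 min


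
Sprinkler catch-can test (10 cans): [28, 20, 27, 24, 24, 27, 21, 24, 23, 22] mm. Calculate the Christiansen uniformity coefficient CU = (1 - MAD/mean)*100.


mean = 24.000000 mm
MAD = 2.000000 mm
CU = (1 - 2.000000/24.000000)*100

91.6667 %


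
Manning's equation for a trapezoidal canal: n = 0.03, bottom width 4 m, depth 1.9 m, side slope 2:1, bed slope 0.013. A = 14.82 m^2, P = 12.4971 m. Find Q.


R = A/P = 14.82/12.4971 = 1.185875
Q = (1/0.03) * 14.82 * 1.185875^(2/3) * 0.013^0.5

63.1041 m^3/s


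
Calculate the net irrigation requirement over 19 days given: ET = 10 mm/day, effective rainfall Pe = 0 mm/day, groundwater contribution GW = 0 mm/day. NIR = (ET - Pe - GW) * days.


Daily deficit = ET - Pe - GW = 10 - 0 - 0 = 10 mm/day
NIR = 10 * 19 = 190 mm

190.0000 mm


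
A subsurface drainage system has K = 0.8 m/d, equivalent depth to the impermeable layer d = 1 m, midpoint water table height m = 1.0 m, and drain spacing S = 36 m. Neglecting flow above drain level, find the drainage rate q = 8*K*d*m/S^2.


q = 8*K*d*m/S^2
q = 8*0.8*1*1.0/36^2
q = 6.4000 / 1296

0.0049 m/d


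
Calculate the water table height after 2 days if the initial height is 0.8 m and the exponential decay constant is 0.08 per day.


m = m0 * exp(-k*t)
m = 0.8 * exp(-0.08 * 2)
m = 0.8 * exp(-0.1600)

0.6817 m


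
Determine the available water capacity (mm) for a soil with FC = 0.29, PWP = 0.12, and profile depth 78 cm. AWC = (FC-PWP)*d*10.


AWC = (FC - PWP) * d * 10
AWC = (0.29 - 0.12) * 78 * 10
AWC = 0.1700 * 78 * 10

132.6000 mm


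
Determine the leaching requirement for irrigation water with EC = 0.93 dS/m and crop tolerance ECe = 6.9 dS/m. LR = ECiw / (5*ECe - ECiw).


LR = ECiw / (5*ECe - ECiw)
LR = 0.93 / (5*6.9 - 0.93)
LR = 0.93 / 33.5700

0.0277


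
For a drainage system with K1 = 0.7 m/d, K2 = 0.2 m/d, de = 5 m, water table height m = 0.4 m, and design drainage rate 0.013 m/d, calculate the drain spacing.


S^2 = 8*K2*de*m/q + 4*K1*m^2/q
S^2 = 8*0.2*5*0.4/0.013 + 4*0.7*0.4^2/0.013
S = sqrt(280.6154)

16.7516 m


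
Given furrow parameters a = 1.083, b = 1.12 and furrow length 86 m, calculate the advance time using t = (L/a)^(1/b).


t = (L/a)^(1/b)
t = (86/1.083)^(1/1.12)
t = 79.409049^(1/1.12)

49.6950 min


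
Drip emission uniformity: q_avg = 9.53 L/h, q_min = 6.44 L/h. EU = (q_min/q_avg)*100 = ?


EU = (q_min/q_avg)*100 = (6.44/9.53)*100 = 67.5761%

67.5761 %


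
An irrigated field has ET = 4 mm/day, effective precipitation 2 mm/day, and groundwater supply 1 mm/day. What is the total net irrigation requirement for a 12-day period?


Daily deficit = ET - Pe - GW = 4 - 2 - 1 = 1 mm/day
NIR = 1 * 12 = 12 mm

12.0000 mm


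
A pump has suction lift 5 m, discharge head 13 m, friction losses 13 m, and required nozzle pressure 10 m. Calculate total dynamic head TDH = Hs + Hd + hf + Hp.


TDH = Hs + Hd + hf + Hp = 5 + 13 + 13 + 10 = 41

41 m


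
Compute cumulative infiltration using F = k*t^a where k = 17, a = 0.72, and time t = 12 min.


F = k * t^a = 17 * 12^0.72
F = 17 * 5.984261

101.7324 mm


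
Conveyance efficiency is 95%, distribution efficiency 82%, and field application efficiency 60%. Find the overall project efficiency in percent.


Ec = 0.95, Eb = 0.82, Ea = 0.6
E = 0.95 * 0.82 * 0.6 * 100 = 46.7400%

46.7400 %


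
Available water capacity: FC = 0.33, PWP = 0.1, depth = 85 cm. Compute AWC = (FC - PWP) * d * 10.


AWC = (FC - PWP) * d * 10
AWC = (0.33 - 0.1) * 85 * 10
AWC = 0.2300 * 85 * 10

195.5000 mm


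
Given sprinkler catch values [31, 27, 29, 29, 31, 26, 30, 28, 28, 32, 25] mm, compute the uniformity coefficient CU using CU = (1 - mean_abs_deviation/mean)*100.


mean = 28.727273 mm
MAD = 1.752066 mm
CU = (1 - 1.752066/28.727273)*100

93.9010 %


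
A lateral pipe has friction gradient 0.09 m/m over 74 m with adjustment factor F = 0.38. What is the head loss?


hf = J * L * F = 0.09 * 74 * 0.38 = 2.5308 m

2.5308 m


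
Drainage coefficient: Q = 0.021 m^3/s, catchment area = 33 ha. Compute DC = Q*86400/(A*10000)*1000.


DC = Q * 86400 / (A * 10000) * 1000
DC = 0.021 * 86400 / (33 * 10000) * 1000
DC = 1814400.0000 / 330000

5.4982 mm/day


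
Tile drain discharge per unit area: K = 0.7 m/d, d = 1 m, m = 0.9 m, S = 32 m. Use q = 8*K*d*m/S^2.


q = 8*K*d*m/S^2
q = 8*0.7*1*0.9/32^2
q = 5.0400 / 1024

0.0049 m/d


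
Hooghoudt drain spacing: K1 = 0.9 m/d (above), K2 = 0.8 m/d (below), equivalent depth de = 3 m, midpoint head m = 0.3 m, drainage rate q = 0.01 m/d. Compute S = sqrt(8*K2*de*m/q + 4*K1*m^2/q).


S^2 = 8*K2*de*m/q + 4*K1*m^2/q
S^2 = 8*0.8*3*0.3/0.01 + 4*0.9*0.3^2/0.01
S = sqrt(608.4000)

24.6658 m


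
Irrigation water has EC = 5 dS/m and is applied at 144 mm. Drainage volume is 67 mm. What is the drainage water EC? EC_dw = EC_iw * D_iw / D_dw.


EC_dw = EC_iw * D_iw / D_dw
EC_dw = 5 * 144 / 67
EC_dw = 720 / 67

10.7463 dS/m


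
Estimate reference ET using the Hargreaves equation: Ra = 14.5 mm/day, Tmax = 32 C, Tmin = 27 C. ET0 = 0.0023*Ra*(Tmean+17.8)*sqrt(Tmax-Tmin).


Tmean = (Tmax + Tmin)/2 = (32 + 27)/2 = 29.5
ET0 = 0.0023 * 14.5 * (29.5 + 17.8) * sqrt(32 - 27)
ET0 = 0.0023 * 14.5 * 47.3 * 2.236068

3.5273 mm/day


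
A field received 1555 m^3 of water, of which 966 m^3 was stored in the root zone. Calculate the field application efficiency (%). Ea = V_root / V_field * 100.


Ea = V_root / V_field * 100 = 966 / 1555 * 100 = 62.1222%

62.1222 %


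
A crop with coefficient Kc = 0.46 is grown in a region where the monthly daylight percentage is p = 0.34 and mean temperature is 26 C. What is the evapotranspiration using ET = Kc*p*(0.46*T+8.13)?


ET = Kc * p * (0.46*T + 8.13)
ET = 0.46 * 0.34 * (0.46*26 + 8.13)
ET = 0.46 * 0.34 * 20.0900

3.1421 mm/day


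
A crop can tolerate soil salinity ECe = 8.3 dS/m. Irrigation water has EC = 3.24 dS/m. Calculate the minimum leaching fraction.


LR = ECiw / (5*ECe - ECiw)
LR = 3.24 / (5*8.3 - 3.24)
LR = 3.24 / 38.2600

0.0847


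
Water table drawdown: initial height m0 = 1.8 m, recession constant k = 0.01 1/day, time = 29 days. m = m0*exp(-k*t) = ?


m = m0 * exp(-k*t)
m = 1.8 * exp(-0.01 * 29)
m = 1.8 * exp(-0.2900)

1.3469 m


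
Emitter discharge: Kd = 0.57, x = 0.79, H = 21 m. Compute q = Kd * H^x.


q = Kd * H^x = 0.57 * 21^0.79 = 0.57 * 11.080344

6.3158 L/h


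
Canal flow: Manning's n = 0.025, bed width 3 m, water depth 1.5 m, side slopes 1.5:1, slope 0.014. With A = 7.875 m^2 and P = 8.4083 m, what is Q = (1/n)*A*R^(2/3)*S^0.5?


R = A/P = 7.875/8.4083 = 0.936575
Q = (1/0.025) * 7.875 * 0.936575^(2/3) * 0.014^0.5

35.6782 m^3/s


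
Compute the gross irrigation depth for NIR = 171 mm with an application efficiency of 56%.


Ea = 56% = 0.56
GID = NIR / Ea = 171 / 0.56 = 305.3571 mm

305.3571 mm


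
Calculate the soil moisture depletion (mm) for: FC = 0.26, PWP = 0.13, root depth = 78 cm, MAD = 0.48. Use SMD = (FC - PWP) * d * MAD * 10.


SMD = (FC - PWP) * d * MAD * 10
SMD = (0.26 - 0.13) * 78 * 0.48 * 10
SMD = 0.1300 * 78 * 0.48 * 10

48.6720 mm


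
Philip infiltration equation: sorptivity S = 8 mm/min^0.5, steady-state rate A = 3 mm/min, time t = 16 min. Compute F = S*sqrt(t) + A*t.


F = S*sqrt(t) + A*t
F = 8*sqrt(16) + 3*16
F = 8*4.000000 + 48

80.0000 mm


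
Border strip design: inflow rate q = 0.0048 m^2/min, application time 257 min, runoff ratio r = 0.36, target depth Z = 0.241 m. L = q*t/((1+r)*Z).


L = q*t/((1+r)*Z)
L = 0.0048*257/((1+0.36)*0.241)
L = 1.2336/0.32776

3.7637 m


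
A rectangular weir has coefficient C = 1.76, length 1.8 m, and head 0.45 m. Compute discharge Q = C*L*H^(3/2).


Q = C * L * H^(3/2) = 1.76 * 1.8 * 0.45^1.5 = 1.76 * 1.8 * 0.301869

0.9563 m^3/s


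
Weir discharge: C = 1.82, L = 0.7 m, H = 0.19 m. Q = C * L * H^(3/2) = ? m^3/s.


Q = C * L * H^(3/2) = 1.82 * 0.7 * 0.19^1.5 = 1.82 * 0.7 * 0.082819

0.1055 m^3/s


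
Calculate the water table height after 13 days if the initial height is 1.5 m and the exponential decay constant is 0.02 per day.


m = m0 * exp(-k*t)
m = 1.5 * exp(-0.02 * 13)
m = 1.5 * exp(-0.2600)

1.1566 m


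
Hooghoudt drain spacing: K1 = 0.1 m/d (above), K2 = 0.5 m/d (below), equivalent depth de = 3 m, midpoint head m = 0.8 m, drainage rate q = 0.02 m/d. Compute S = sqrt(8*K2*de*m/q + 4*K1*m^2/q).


S^2 = 8*K2*de*m/q + 4*K1*m^2/q
S^2 = 8*0.5*3*0.8/0.02 + 4*0.1*0.8^2/0.02
S = sqrt(492.8000)

22.1991 m


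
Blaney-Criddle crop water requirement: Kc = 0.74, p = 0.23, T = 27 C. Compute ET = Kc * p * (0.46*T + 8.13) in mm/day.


ET = Kc * p * (0.46*T + 8.13)
ET = 0.74 * 0.23 * (0.46*27 + 8.13)
ET = 0.74 * 0.23 * 20.5500

3.4976 mm/day


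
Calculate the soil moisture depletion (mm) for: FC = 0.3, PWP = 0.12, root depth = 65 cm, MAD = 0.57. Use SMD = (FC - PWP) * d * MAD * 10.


SMD = (FC - PWP) * d * MAD * 10
SMD = (0.3 - 0.12) * 65 * 0.57 * 10
SMD = 0.1800 * 65 * 0.57 * 10

66.6900 mm


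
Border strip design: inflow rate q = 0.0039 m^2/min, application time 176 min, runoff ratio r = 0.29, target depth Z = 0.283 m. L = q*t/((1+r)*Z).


L = q*t/((1+r)*Z)
L = 0.0039*176/((1+0.29)*0.283)
L = 0.6864/0.36507

1.8802 m


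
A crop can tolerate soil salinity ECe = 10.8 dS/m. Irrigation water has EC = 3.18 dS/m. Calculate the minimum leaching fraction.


LR = ECiw / (5*ECe - ECiw)
LR = 3.18 / (5*10.8 - 3.18)
LR = 3.18 / 50.8200

0.0626


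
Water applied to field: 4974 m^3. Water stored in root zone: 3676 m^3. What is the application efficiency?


Ea = V_root / V_field * 100 = 3676 / 4974 * 100 = 73.9043%

73.9043 %


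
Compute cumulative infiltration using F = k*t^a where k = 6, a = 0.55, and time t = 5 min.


F = k * t^a = 6 * 5^0.55
F = 6 * 2.423447

14.5407 mm


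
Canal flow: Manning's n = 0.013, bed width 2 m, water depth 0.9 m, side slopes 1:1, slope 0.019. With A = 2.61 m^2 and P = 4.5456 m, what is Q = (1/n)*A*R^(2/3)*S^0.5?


R = A/P = 2.61/4.5456 = 0.574182
Q = (1/0.013) * 2.61 * 0.574182^(2/3) * 0.019^0.5

19.1179 m^3/s


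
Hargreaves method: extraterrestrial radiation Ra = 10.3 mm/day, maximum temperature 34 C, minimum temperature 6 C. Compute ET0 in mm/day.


Tmean = (Tmax + Tmin)/2 = (34 + 6)/2 = 20.0
ET0 = 0.0023 * 10.3 * (20.0 + 17.8) * sqrt(34 - 6)
ET0 = 0.0023 * 10.3 * 37.8 * 5.291503

4.7384 mm/day


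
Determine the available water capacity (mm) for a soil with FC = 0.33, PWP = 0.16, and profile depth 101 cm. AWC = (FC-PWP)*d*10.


AWC = (FC - PWP) * d * 10
AWC = (0.33 - 0.16) * 101 * 10
AWC = 0.1700 * 101 * 10

171.7000 mm


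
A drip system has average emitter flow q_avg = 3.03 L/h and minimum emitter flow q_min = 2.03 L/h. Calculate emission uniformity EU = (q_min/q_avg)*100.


EU = (q_min/q_avg)*100 = (2.03/3.03)*100 = 66.9967%

66.9967 %


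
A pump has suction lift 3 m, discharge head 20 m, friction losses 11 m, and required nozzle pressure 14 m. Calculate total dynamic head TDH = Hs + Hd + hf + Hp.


TDH = Hs + Hd + hf + Hp = 3 + 20 + 11 + 14 = 48

48 m


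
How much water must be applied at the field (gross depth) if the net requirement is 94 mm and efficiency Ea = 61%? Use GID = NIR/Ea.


Ea = 61% = 0.61
GID = NIR / Ea = 94 / 0.61 = 154.0984 mm

154.0984 mm


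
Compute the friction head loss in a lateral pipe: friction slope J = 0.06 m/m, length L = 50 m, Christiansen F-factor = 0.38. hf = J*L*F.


hf = J * L * F = 0.06 * 50 * 0.38 = 1.1400 m

1.1400 m


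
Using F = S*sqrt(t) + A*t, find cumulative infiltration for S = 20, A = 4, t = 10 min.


F = S*sqrt(t) + A*t
F = 20*sqrt(10) + 4*10
F = 20*3.162278 + 40

103.2456 mm


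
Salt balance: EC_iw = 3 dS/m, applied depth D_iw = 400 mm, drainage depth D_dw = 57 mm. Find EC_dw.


EC_dw = EC_iw * D_iw / D_dw
EC_dw = 3 * 400 / 57
EC_dw = 1200 / 57

21.0526 dS/m


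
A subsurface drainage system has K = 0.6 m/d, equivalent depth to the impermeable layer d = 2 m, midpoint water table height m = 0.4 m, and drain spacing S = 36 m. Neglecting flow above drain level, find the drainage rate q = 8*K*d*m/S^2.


q = 8*K*d*m/S^2
q = 8*0.6*2*0.4/36^2
q = 3.8400 / 1296

0.0030 m/d


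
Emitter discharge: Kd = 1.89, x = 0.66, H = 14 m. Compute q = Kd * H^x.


q = Kd * H^x = 1.89 * 14^0.66 = 1.89 * 5.707481

10.7871 L/h


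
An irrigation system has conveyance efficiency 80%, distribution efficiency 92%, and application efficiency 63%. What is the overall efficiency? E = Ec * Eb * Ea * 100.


Ec = 0.8, Eb = 0.92, Ea = 0.63
E = 0.8 * 0.92 * 0.63 * 100 = 46.3680%

46.3680 %
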